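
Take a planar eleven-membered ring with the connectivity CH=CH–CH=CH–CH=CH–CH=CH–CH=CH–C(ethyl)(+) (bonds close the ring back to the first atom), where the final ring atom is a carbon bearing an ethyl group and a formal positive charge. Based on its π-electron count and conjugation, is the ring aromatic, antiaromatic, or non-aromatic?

Aromatic

The p orbitals form a continuous loop: each doubly-bonded ring atom is sp² with one p-orbital electron; the carbocation has an empty p orbital. The ring is fully conjugated.
Counting π electrons: 5 × 2 = 10 from the double-bond units + 0 from the C(ethyl)(+) atom = 10.
With 10 π electrons (n = 2), the Hückel 4n+2 condition holds.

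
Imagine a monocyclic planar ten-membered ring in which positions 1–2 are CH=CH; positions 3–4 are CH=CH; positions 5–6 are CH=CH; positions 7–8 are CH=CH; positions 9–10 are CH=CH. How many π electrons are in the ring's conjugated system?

10

The p orbitals form a continuous loop: each doubly-bonded ring atom is sp² with one p-orbital electron. The ring is fully conjugated.
Adding the contributions, 5 × 2 = 10 from the 5 double-bond units.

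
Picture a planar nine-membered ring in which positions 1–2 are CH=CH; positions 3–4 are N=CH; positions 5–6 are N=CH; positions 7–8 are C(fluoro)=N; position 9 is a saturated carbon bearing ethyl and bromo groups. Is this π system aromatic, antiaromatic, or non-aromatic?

Because that saturated carbon is sp³ and has no p orbital in the ring π system at the C(ethyl)(bromo) position, the π system cannot extend all the way around the ring.
Without a continuous loop of overlapping p orbitals the Hückel electron count never comes into play.

Non-aromatic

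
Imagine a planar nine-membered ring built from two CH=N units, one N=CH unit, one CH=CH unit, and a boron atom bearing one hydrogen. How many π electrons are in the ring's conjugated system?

The p orbitals form a continuous loop: every atom in a ring double bond is sp² and brings one electron to the p orbital; the doubly-bonded nitrogens are pyridine-type — their lone pairs lie in the ring plane, leaving one electron in the p orbital; the boron has an empty p orbital. The ring is fully conjugated.
Adding the contributions, 4 × 2 = 8 from the double-bond units + 0 from the BH atom = 8.

8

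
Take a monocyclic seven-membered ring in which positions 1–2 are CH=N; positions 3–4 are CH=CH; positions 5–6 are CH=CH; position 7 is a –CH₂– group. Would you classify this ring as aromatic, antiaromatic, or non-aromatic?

Non-aromatic

At the CH2 position, the tetrahedral CH₂ carbon is sp³ and has no p orbital in the ring π system; the ring's p-orbital overlap is broken there.
Hückel's rule only applies to fully conjugated rings, so this one is simply non-aromatic.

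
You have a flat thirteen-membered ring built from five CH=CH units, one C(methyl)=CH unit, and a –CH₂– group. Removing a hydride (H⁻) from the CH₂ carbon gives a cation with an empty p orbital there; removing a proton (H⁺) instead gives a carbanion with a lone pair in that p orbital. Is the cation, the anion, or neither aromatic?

The anion

In either ion the ring is fully conjugated: every atom, including the new sp² carbon, supplies a p orbital.
Cation: 6 × 2 + 0 = 12 π electrons → 4(3), antiaromatic.
Anion: 6 × 2 + 2 = 14 π electrons → 4(3)+2, aromatic.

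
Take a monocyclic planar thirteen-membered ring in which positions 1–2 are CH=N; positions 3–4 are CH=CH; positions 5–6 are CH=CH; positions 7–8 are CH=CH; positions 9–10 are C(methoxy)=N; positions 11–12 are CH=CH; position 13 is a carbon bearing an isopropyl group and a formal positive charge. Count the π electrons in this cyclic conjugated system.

12

Every ring atom contributes a p orbital perpendicular to the ring (every atom in a ring double bond is sp² and brings one electron to the p orbital; the doubly-bonded nitrogens are pyridine-type — their lone pairs lie in the ring plane, leaving one electron in the p orbital; the carbocation has an empty p orbital), so the π system is cyclic and fully conjugated.
π-electron count: 6 × 2 = 12 from the double-bond units + 0 from the C(isopropyl)(+) atom = 12.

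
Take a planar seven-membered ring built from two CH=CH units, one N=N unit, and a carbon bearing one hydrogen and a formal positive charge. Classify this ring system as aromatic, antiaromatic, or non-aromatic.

Aromatic

Every ring atom contributes a p orbital perpendicular to the ring (the double-bond atoms are sp², each contributing one p electron; the doubly-bonded nitrogens are pyridine-type — their lone pairs lie in the ring plane, leaving one electron in the p orbital; the carbocation has an empty p orbital), so the π system is cyclic and fully conjugated.
π-electron count: 3 × 2 = 6 from the double-bond units + 0 from the CH(+) atom = 6.
6 = 4(1) + 2, which satisfies Hückel's 4n+2 rule.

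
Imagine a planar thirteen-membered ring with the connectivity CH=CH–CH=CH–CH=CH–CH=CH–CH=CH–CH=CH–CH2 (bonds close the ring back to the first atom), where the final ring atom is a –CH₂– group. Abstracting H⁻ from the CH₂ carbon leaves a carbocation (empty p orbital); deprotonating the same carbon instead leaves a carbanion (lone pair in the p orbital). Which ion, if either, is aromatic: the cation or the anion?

The anion

Once that carbon is sp², every ring atom has a p orbital and both ions are fully conjugated.
Cation: 6 × 2 + 0 = 12 π electrons → 4(3), antiaromatic.
Anion: 6 × 2 + 2 = 14 π electrons → 4(3)+2, aromatic.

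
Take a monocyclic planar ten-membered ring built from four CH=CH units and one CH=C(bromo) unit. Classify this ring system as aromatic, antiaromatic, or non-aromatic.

Aromatic

Check conjugation: every atom in a ring double bond is sp² and brings one electron to the p orbital — every position has a p orbital, so the cyclic π system is continuous.
Adding the contributions, 5 × 2 = 10 from the 5 double-bond units.
With 10 π electrons (n = 2), the Hückel 4n+2 condition holds.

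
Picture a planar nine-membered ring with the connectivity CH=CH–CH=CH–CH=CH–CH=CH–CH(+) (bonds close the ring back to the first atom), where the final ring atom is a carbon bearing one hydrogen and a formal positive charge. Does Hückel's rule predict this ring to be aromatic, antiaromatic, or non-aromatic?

The p orbitals form a continuous loop: the double-bond atoms are sp², each contributing one p electron; the carbocation has an empty p orbital. The ring is fully conjugated.
Adding the contributions, 4 × 2 = 8 from the double-bond units + 0 from the CH(+) atom = 8.
8 = 4(2); a planar, fully conjugated 4n system is antiaromatic.

Antiaromatic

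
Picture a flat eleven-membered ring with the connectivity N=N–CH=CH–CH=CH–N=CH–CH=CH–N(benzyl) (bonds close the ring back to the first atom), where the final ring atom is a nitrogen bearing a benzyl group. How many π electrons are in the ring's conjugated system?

Check conjugation: each doubly-bonded ring atom is sp² with one p-orbital electron; each sp² =N– keeps its lone pair in-plane and puts one electron into the π system; the pyrrole-type nitrogen donates its lone pair from the p orbital — every position has a p orbital, so the cyclic π system is continuous.
Tallying contributions gives 5 × 2 = 10 from the double-bond units + 2 from the N(benzyl) atom = 12.

12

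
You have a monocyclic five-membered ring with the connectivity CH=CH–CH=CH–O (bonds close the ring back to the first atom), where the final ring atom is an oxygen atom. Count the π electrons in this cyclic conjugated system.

All ring atoms are sp² and supply a p orbital to the ring (every atom in a ring double bond is sp² and brings one electron to the p orbital; the oxygen donates one lone pair from its p orbital); the conjugation is uninterrupted.
Tallying contributions gives 2 × 2 = 4 from the double-bond units + 2 from the O atom = 6.
(This ring is furan.)

6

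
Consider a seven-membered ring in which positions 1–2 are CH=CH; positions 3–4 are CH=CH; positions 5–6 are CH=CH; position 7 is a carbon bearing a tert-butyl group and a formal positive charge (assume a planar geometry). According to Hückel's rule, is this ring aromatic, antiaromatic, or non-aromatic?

Every ring atom contributes a p orbital perpendicular to the ring (every atom in a ring double bond is sp² and brings one electron to the p orbital; the carbocation has an empty p orbital), so the π system is cyclic and fully conjugated.
Counting π electrons: 3 × 2 = 6 from the double-bond units + 0 from the C(tert-butyl)(+) atom = 6.
That gives a 4n+2 count (6, n = 1).

Aromatic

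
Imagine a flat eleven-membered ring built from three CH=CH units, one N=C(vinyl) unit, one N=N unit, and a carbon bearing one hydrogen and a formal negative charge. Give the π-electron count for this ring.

12

All ring atoms are sp² and supply a p orbital to the ring (the double-bond atoms are sp², each contributing one p electron; each =N– nitrogen is pyridine-type (lone pair in the sp² plane, one electron in the p orbital); the carbanion's lone pair occupies the p orbital); the conjugation is uninterrupted.
Tallying contributions gives 5 × 2 = 10 from the double-bond units + 2 from the CH(-) atom = 12.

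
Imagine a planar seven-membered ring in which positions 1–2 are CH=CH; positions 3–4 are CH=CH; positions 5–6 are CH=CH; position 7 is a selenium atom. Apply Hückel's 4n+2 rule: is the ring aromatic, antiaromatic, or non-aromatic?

The p orbitals form a continuous loop: every atom in a ring double bond is sp² and brings one electron to the p orbital; the selenium donates one lone pair from its p orbital. The ring is fully conjugated.
π-electron count: 3 × 2 = 6 from the double-bond units + 2 from the Se atom = 8.
A 4n π count (8, n = 2) in a planar conjugated ring means antiaromatic.

Antiaromatic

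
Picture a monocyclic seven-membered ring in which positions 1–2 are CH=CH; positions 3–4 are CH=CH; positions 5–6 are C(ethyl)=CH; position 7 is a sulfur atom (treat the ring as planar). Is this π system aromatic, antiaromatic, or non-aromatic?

The p orbitals form a continuous loop: each doubly-bonded ring atom is sp² with one p-orbital electron; the sulfur donates one lone pair from its p orbital. The ring is fully conjugated.
Tallying contributions gives 3 × 2 = 6 from the double-bond units + 2 from the S atom = 8.
A 4n π count (8, n = 2) in a planar conjugated ring means antiaromatic.

Antiaromatic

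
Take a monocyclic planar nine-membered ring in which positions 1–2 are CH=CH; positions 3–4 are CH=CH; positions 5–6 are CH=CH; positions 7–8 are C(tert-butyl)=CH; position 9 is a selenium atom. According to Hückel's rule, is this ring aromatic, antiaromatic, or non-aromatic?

Every ring atom contributes a p orbital perpendicular to the ring (every atom in a ring double bond is sp² and brings one electron to the p orbital; the selenium donates one lone pair from its p orbital), so the π system is cyclic and fully conjugated.
Adding the contributions, 4 × 2 = 8 from the double-bond units + 2 from the Se atom = 10.
10 = 4(2) + 2, which satisfies Hückel's 4n+2 rule.

Aromatic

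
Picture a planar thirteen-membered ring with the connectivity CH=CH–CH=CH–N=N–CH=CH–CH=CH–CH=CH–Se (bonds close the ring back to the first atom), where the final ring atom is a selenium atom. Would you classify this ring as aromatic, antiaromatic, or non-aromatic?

Aromatic

All ring atoms are sp² and supply a p orbital to the ring (each doubly-bonded ring atom is sp² with one p-orbital electron; each sp² =N– keeps its lone pair in-plane and puts one electron into the π system; the selenium donates one lone pair from its p orbital); the conjugation is uninterrupted.
Tallying contributions gives 6 × 2 = 12 from the double-bond units + 2 from the Se atom = 14.
Since 14 = 4·3 + 2, the ring meets the 4n+2 criterion.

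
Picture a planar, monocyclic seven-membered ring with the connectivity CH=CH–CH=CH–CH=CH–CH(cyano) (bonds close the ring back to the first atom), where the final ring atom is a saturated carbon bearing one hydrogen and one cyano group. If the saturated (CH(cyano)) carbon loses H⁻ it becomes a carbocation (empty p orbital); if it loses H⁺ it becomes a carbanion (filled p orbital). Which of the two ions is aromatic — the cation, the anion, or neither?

The cation

Both ions have a continuous loop of p orbitals — each ring atom is sp².
Cation: 3 × 2 + 0 = 6 π electrons → 4(1)+2, aromatic.
Anion: 3 × 2 + 2 = 8 π electrons → 4(2), antiaromatic.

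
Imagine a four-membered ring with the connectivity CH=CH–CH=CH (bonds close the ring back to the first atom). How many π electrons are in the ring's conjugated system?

4

Every ring atom contributes a p orbital perpendicular to the ring (every atom in a ring double bond is sp² and brings one electron to the p orbital), so the π system is cyclic and fully conjugated.
Counting π electrons: 2 × 2 = 4 from the 2 double-bond units.
(The species described is cyclobutadiene.)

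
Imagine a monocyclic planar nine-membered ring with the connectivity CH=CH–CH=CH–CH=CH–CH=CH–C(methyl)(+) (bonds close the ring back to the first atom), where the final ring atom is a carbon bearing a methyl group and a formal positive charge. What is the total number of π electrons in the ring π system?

8

The p orbitals form a continuous loop: every atom in a ring double bond is sp² and brings one electron to the p orbital; the carbocation has an empty p orbital. The ring is fully conjugated.
Adding the contributions, 4 × 2 = 8 from the double-bond units + 0 from the C(methyl)(+) atom = 8.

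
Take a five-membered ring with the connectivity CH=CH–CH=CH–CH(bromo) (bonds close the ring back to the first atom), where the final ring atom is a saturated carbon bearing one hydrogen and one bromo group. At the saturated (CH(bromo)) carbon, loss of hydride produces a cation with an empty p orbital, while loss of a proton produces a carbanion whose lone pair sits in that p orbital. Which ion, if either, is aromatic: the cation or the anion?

The anion

In both ions every ring atom is sp² and contributes a p orbital, so both rings are fully conjugated.
Cation: 2 × 2 + 0 = 4 π electrons → 4(1), antiaromatic.
Anion: 2 × 2 + 2 = 6 π electrons → 4(1)+2, aromatic.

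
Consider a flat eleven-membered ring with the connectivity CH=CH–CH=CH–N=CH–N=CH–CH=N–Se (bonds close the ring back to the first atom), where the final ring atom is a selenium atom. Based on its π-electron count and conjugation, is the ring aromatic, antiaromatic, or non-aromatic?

Antiaromatic

The p orbitals form a continuous loop: the double-bond atoms are sp², each contributing one p electron; each sp² =N– keeps its lone pair in-plane and puts one electron into the π system; the selenium donates one lone pair from its p orbital. The ring is fully conjugated.
Adding the contributions, 5 × 2 = 10 from the double-bond units + 2 from the Se atom = 12.
A 4n π count (12, n = 3) in a planar conjugated ring means antiaromatic.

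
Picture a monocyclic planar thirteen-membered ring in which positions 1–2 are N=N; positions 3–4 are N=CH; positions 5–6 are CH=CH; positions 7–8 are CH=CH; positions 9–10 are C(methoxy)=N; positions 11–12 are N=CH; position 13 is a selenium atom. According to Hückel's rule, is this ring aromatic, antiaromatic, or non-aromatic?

Aromatic

All ring atoms are sp² and supply a p orbital to the ring (every atom in a ring double bond is sp² and brings one electron to the p orbital; each =N– nitrogen is pyridine-type (lone pair in the sp² plane, one electron in the p orbital); the selenium donates one lone pair from its p orbital); the conjugation is uninterrupted.
π-electron count: 6 × 2 = 12 from the double-bond units + 2 from the Se atom = 14.
Since 14 = 4·3 + 2, the ring meets the 4n+2 criterion.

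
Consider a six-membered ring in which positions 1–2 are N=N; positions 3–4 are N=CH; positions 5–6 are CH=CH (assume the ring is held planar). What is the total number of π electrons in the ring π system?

All ring atoms are sp² and supply a p orbital to the ring (each doubly-bonded ring atom is sp² with one p-orbital electron; each =N– nitrogen is pyridine-type (lone pair in the sp² plane, one electron in the p orbital)); the conjugation is uninterrupted.
Adding the contributions, 3 × 2 = 6 from the 3 double-bond units.

6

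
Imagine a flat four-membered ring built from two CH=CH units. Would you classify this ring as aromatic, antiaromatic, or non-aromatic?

Antiaromatic

Every ring atom contributes a p orbital perpendicular to the ring (each doubly-bonded ring atom is sp² with one p-orbital electron), so the π system is cyclic and fully conjugated.
Adding the contributions, 2 × 2 = 4 from the 2 double-bond units.
4 = 4(1); a planar, fully conjugated 4n system is antiaromatic.
(This ring is cyclobutadiene.)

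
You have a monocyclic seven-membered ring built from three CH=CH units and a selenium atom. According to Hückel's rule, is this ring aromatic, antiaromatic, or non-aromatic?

All ring atoms are sp² and supply a p orbital to the ring (every atom in a ring double bond is sp² and brings one electron to the p orbital; the selenium donates one lone pair from its p orbital); the conjugation is uninterrupted.
π-electron count: 3 × 2 = 6 from the double-bond units + 2 from the Se atom = 8.
8 = 4(2); a planar, fully conjugated 4n system is antiaromatic.

Antiaromatic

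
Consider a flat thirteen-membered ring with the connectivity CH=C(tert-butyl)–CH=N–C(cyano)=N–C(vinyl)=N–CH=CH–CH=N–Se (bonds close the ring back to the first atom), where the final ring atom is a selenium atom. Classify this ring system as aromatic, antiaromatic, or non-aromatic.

Aromatic

Every ring atom contributes a p orbital perpendicular to the ring (each doubly-bonded ring atom is sp² with one p-orbital electron; each sp² =N– keeps its lone pair in-plane and puts one electron into the π system; the selenium donates one lone pair from its p orbital), so the π system is cyclic and fully conjugated.
Tallying contributions gives 6 × 2 = 12 from the double-bond units + 2 from the Se atom = 14.
With 14 π electrons (n = 3), the Hückel 4n+2 condition holds.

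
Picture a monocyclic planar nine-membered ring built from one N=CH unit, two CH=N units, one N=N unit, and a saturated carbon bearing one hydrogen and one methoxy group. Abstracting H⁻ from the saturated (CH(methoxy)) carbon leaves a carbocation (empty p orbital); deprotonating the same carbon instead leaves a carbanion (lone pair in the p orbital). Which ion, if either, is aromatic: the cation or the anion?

The anion

Both ions have a continuous loop of p orbitals — each ring atom is sp².
Cation: 4 × 2 + 0 = 8 π electrons → 4(2), antiaromatic.
Anion: 4 × 2 + 2 = 10 π electrons → 4(2)+2, aromatic.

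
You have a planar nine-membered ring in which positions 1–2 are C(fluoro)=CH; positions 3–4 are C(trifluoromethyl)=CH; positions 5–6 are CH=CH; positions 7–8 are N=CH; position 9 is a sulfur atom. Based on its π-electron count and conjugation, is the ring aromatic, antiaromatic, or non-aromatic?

The p orbitals form a continuous loop: every atom in a ring double bond is sp² and brings one electron to the p orbital; each =N– nitrogen is pyridine-type (lone pair in the sp² plane, one electron in the p orbital); the sulfur donates one lone pair from its p orbital. The ring is fully conjugated.
Adding the contributions, 4 × 2 = 8 from the double-bond units + 2 from the S atom = 10.
10 = 4(2) + 2, which satisfies Hückel's 4n+2 rule.

Aromatic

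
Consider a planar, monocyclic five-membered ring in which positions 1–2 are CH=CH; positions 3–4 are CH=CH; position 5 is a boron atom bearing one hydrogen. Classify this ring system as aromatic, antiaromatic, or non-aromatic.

Every ring atom contributes a p orbital perpendicular to the ring (the double-bond atoms are sp², each contributing one p electron; the boron has an empty p orbital), so the π system is cyclic and fully conjugated.
π-electron count: 2 × 2 = 4 from the double-bond units + 0 from the BH atom = 4.
With 4 = 4·1 π electrons, Hückel's rule classifies the planar ring as antiaromatic.
(The species described is borole.)

Antiaromatic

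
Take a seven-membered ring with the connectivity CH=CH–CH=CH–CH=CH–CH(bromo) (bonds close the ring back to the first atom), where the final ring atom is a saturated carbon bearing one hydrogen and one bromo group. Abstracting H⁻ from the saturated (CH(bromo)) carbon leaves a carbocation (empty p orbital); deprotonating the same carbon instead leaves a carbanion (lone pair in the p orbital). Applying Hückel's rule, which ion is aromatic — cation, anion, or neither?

Once that carbon is sp², every ring atom has a p orbital and both ions are fully conjugated.
Cation: 3 × 2 + 0 = 6 π electrons → 4(1)+2, aromatic.
Anion: 3 × 2 + 2 = 8 π electrons → 4(2), antiaromatic.

The cation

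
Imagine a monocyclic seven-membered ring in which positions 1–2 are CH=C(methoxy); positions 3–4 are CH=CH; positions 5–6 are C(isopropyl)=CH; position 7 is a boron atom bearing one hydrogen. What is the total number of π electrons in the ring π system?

The p orbitals form a continuous loop: the double-bond atoms are sp², each contributing one p electron; the boron has an empty p orbital. The ring is fully conjugated.
Adding the contributions, 3 × 2 = 6 from the double-bond units + 0 from the BH atom = 6.

6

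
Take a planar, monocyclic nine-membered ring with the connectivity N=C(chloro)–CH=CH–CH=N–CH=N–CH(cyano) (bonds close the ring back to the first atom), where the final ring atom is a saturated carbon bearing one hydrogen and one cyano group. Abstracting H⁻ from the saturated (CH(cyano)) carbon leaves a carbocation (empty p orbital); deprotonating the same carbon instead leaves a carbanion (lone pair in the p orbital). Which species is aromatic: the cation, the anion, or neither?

Once that carbon is sp², every ring atom has a p orbital and both ions are fully conjugated.
Cation: 4 × 2 + 0 = 8 π electrons → 4(2), antiaromatic.
Anion: 4 × 2 + 2 = 10 π electrons → 4(2)+2, aromatic.

The anion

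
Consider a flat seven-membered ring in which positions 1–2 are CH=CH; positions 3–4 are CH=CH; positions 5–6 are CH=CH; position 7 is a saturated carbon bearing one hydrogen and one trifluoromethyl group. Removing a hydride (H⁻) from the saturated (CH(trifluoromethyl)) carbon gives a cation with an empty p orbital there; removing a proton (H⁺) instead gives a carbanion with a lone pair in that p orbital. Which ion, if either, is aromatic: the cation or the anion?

The cation

Once that carbon is sp², every ring atom has a p orbital and both ions are fully conjugated.
Cation: 3 × 2 + 0 = 6 π electrons → 4(1)+2, aromatic.
Anion: 3 × 2 + 2 = 8 π electrons → 4(2), antiaromatic.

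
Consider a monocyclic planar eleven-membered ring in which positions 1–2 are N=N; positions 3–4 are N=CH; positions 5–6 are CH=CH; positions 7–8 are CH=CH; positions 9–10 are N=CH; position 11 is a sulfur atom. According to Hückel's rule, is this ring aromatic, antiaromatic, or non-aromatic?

The p orbitals form a continuous loop: each doubly-bonded ring atom is sp² with one p-orbital electron; each =N– nitrogen is pyridine-type (lone pair in the sp² plane, one electron in the p orbital); the sulfur donates one lone pair from its p orbital. The ring is fully conjugated.
Counting π electrons: 5 × 2 = 10 from the double-bond units + 2 from the S atom = 12.
With 12 = 4·3 π electrons, Hückel's rule classifies the planar ring as antiaromatic.

Antiaromatic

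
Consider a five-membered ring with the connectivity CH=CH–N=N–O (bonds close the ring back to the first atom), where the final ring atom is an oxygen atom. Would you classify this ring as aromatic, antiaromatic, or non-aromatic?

Aromatic

The p orbitals form a continuous loop: each doubly-bonded ring atom is sp² with one p-orbital electron; the doubly-bonded nitrogens are pyridine-type — their lone pairs lie in the ring plane, leaving one electron in the p orbital; the oxygen donates one lone pair from its p orbital. The ring is fully conjugated.
π-electron count: 2 × 2 = 4 from the double-bond units + 2 from the O atom = 6.
Since 6 = 4·1 + 2, the ring meets the 4n+2 criterion.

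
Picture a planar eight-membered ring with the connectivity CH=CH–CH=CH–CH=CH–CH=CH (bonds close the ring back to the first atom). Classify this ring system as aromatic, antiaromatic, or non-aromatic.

Antiaromatic

Check conjugation: the double-bond atoms are sp², each contributing one p electron — every position has a p orbital, so the cyclic π system is continuous.
Adding the contributions, 4 × 2 = 8 from the 4 double-bond units.
8 is a 4n count (n = 2), so the planar conjugated ring is antiaromatic.
This is cyclooctatetraene.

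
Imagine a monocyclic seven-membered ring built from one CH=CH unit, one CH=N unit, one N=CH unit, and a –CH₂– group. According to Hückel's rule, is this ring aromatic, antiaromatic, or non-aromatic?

At the CH2 position, the tetrahedral CH₂ carbon is sp³ and has no p orbital in the ring π system; the ring's p-orbital overlap is broken there.
Hückel's rule only applies to fully conjugated rings, so this one is simply non-aromatic.

Non-aromatic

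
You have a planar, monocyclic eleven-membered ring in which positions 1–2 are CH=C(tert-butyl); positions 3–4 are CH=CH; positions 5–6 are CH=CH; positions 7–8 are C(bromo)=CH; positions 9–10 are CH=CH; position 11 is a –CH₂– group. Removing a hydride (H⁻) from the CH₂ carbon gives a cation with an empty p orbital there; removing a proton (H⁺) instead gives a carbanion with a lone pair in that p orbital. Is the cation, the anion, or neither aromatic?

Both ions have a continuous loop of p orbitals — each ring atom is sp².
Cation: 5 × 2 + 0 = 10 π electrons → 4(2)+2, aromatic.
Anion: 5 × 2 + 2 = 12 π electrons → 4(3), antiaromatic.

The cation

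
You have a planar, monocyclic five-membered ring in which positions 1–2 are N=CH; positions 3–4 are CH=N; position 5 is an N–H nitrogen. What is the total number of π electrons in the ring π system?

6

Check conjugation: every atom in a ring double bond is sp² and brings one electron to the p orbital; each =N– nitrogen is pyridine-type (lone pair in the sp² plane, one electron in the p orbital); the pyrrole-type nitrogen donates its lone pair from the p orbital — every position has a p orbital, so the cyclic π system is continuous.
Tallying contributions gives 2 × 2 = 4 from the double-bond units + 2 from the NH atom = 6.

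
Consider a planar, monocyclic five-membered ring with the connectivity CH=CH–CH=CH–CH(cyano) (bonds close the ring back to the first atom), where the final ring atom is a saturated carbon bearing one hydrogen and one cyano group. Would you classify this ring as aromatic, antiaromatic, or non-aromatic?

Because that saturated carbon is sp³ and has no p orbital in the ring π system at the CH(cyano) position, the π system cannot extend all the way around the ring.
Without a continuous loop of overlapping p orbitals the Hückel electron count never comes into play.

Non-aromatic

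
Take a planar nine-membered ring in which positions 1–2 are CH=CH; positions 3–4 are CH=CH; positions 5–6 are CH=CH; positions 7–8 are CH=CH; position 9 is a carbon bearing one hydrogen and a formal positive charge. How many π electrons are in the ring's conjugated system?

Check conjugation: the double-bond atoms are sp², each contributing one p electron; the carbocation has an empty p orbital — every position has a p orbital, so the cyclic π system is continuous.
Counting π electrons: 4 × 2 = 8 from the double-bond units + 0 from the CH(+) atom = 8.

8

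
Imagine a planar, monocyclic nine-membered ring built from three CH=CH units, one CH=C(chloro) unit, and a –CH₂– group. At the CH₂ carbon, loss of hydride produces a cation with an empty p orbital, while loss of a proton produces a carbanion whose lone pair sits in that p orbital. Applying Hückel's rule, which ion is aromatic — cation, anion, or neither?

In either ion the ring is fully conjugated: every atom, including the new sp² carbon, supplies a p orbital.
Cation: 4 × 2 + 0 = 8 π electrons → 4(2), antiaromatic.
Anion: 4 × 2 + 2 = 10 π electrons → 4(2)+2, aromatic.

The anion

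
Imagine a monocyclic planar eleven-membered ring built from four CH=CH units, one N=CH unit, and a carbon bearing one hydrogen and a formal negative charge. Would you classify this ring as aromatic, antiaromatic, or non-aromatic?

Antiaromatic

Check conjugation: the double-bond atoms are sp², each contributing one p electron; each =N– nitrogen is pyridine-type (lone pair in the sp² plane, one electron in the p orbital); the carbanion's lone pair occupies the p orbital — every position has a p orbital, so the cyclic π system is continuous.
π-electron count: 5 × 2 = 10 from the double-bond units + 2 from the CH(-) atom = 12.
12 is a 4n count (n = 3), so the planar conjugated ring is antiaromatic.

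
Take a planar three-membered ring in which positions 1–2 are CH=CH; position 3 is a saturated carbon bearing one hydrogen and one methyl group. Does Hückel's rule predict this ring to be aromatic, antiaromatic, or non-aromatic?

Non-aromatic

At the CH(methyl) position, that saturated carbon is sp³ and has no p orbital in the ring π system; the ring's p-orbital overlap is broken there.
A ring that is not fully conjugated cannot be aromatic or antiaromatic regardless of its π-electron count.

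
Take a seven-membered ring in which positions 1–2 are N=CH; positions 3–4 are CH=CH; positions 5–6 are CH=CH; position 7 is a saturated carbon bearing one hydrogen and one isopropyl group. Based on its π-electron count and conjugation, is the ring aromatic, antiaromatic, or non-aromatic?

Non-aromatic

Because that saturated carbon is sp³ and has no p orbital in the ring π system at the CH(isopropyl) position, the π system cannot extend all the way around the ring.
Broken conjugation rules out both aromaticity and antiaromaticity.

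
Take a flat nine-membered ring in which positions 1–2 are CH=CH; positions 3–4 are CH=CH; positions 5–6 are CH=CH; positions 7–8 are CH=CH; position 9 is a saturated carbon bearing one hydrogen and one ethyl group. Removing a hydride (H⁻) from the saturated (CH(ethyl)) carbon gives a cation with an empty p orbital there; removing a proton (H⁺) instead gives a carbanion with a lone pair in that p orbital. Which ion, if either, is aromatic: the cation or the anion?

In both ions every ring atom is sp² and contributes a p orbital, so both rings are fully conjugated.
Cation: 4 × 2 + 0 = 8 π electrons → 4(2), antiaromatic.
Anion: 4 × 2 + 2 = 10 π electrons → 4(2)+2, aromatic.

The anion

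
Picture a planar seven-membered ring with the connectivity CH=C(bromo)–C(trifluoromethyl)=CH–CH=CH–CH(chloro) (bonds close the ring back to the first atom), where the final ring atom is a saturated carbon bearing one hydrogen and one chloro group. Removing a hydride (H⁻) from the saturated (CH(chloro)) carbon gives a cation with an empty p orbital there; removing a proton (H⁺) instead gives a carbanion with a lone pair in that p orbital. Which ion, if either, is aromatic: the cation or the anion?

The cation

Once that carbon is sp², every ring atom has a p orbital and both ions are fully conjugated.
Cation: 3 × 2 + 0 = 6 π electrons → 4(1)+2, aromatic.
Anion: 3 × 2 + 2 = 8 π electrons → 4(2), antiaromatic.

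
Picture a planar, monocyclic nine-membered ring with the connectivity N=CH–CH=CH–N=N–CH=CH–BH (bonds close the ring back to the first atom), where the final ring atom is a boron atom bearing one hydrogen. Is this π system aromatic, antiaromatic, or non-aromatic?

Every ring atom contributes a p orbital perpendicular to the ring (the double-bond atoms are sp², each contributing one p electron; each sp² =N– keeps its lone pair in-plane and puts one electron into the π system; the boron has an empty p orbital), so the π system is cyclic and fully conjugated.
π-electron count: 4 × 2 = 8 from the double-bond units + 0 from the BH atom = 8.
With 8 = 4·2 π electrons, Hückel's rule classifies the planar ring as antiaromatic.

Antiaromatic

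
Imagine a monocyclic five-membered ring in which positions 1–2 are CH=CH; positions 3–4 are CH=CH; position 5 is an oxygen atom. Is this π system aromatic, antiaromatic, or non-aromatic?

All ring atoms are sp² and supply a p orbital to the ring (every atom in a ring double bond is sp² and brings one electron to the p orbital; the oxygen donates one lone pair from its p orbital); the conjugation is uninterrupted.
Counting π electrons: 2 × 2 = 4 from the double-bond units + 2 from the O atom = 6.
Since 6 = 4·1 + 2, the ring meets the 4n+2 criterion.
(The species described is furan.)

Aromatic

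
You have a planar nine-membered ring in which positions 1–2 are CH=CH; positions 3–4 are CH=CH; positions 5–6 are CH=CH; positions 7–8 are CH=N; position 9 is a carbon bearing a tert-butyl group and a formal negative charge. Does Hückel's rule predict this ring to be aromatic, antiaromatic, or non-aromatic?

Aromatic

Check conjugation: every atom in a ring double bond is sp² and brings one electron to the p orbital; each sp² =N– keeps its lone pair in-plane and puts one electron into the π system; the carbanion's lone pair occupies the p orbital — every position has a p orbital, so the cyclic π system is continuous.
π-electron count: 4 × 2 = 8 from the double-bond units + 2 from the C(tert-butyl)(-) atom = 10.
Since 10 = 4·2 + 2, the ring meets the 4n+2 criterion.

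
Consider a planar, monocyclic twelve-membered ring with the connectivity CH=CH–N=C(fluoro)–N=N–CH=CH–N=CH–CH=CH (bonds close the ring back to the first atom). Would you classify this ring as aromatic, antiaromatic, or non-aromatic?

Every ring atom contributes a p orbital perpendicular to the ring (every atom in a ring double bond is sp² and brings one electron to the p orbital; each =N– nitrogen is pyridine-type (lone pair in the sp² plane, one electron in the p orbital)), so the π system is cyclic and fully conjugated.
Tallying contributions gives 6 × 2 = 12 from the 6 double-bond units.
12 = 4(3); a planar, fully conjugated 4n system is antiaromatic.

Antiaromatic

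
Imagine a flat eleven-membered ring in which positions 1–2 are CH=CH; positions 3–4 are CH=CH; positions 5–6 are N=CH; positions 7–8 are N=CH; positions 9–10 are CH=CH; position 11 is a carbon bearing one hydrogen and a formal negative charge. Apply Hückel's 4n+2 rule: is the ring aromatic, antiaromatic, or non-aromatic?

Antiaromatic

Every ring atom contributes a p orbital perpendicular to the ring (the double-bond atoms are sp², each contributing one p electron; each sp² =N– keeps its lone pair in-plane and puts one electron into the π system; the carbanion's lone pair occupies the p orbital), so the π system is cyclic and fully conjugated.
π-electron count: 5 × 2 = 10 from the double-bond units + 2 from the CH(-) atom = 12.
12 is a 4n count (n = 3), so the planar conjugated ring is antiaromatic.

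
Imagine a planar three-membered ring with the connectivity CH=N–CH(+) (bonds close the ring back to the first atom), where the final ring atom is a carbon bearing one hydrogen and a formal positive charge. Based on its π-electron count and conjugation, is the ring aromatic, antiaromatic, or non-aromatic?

Aromatic

The p orbitals form a continuous loop: the double-bond atoms are sp², each contributing one p electron; the doubly-bonded nitrogens are pyridine-type — their lone pairs lie in the ring plane, leaving one electron in the p orbital; the carbocation has an empty p orbital. The ring is fully conjugated.
π-electron count: 1 × 2 = 2 from the double-bond unit + 0 from the CH(+) atom = 2.
Since 2 = 4·0 + 2, the ring meets the 4n+2 criterion.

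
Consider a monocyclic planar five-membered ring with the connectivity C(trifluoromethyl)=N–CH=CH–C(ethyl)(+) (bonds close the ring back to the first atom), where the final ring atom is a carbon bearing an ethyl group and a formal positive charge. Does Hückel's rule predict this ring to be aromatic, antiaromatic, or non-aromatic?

The p orbitals form a continuous loop: the double-bond atoms are sp², each contributing one p electron; each =N– nitrogen is pyridine-type (lone pair in the sp² plane, one electron in the p orbital); the carbocation has an empty p orbital. The ring is fully conjugated.
Adding the contributions, 2 × 2 = 4 from the double-bond units + 0 from the C(ethyl)(+) atom = 4.
4 is a 4n count (n = 1), so the planar conjugated ring is antiaromatic.

Antiaromatic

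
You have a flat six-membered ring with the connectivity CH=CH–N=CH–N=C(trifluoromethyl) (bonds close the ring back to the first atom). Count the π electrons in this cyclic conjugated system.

Check conjugation: the double-bond atoms are sp², each contributing one p electron; the doubly-bonded nitrogens are pyridine-type — their lone pairs lie in the ring plane, leaving one electron in the p orbital — every position has a p orbital, so the cyclic π system is continuous.
Adding the contributions, 3 × 2 = 6 from the 3 double-bond units.

6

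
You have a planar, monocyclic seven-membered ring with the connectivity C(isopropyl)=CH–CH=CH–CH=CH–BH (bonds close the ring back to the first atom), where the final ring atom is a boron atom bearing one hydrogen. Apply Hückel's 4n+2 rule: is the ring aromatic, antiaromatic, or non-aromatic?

Every ring atom contributes a p orbital perpendicular to the ring (the double-bond atoms are sp², each contributing one p electron; the boron has an empty p orbital), so the π system is cyclic and fully conjugated.
π-electron count: 3 × 2 = 6 from the double-bond units + 0 from the BH atom = 6.
6 = 4(1) + 2, which satisfies Hückel's 4n+2 rule.

Aromatic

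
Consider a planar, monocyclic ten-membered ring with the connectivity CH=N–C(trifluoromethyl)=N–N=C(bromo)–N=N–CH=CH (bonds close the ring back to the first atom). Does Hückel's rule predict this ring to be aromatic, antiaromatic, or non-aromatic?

Aromatic

Check conjugation: each doubly-bonded ring atom is sp² with one p-orbital electron; each sp² =N– keeps its lone pair in-plane and puts one electron into the π system — every position has a p orbital, so the cyclic π system is continuous.
π-electron count: 5 × 2 = 10 from the 5 double-bond units.
10 = 4(2) + 2, which satisfies Hückel's 4n+2 rule.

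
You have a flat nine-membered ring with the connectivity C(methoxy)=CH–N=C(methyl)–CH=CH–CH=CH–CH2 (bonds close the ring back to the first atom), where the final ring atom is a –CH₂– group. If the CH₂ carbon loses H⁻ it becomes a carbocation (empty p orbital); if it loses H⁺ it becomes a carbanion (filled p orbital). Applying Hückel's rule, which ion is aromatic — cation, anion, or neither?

Once that carbon is sp², every ring atom has a p orbital and both ions are fully conjugated.
Cation: 4 × 2 + 0 = 8 π electrons → 4(2), antiaromatic.
Anion: 4 × 2 + 2 = 10 π electrons → 4(2)+2, aromatic.

The anion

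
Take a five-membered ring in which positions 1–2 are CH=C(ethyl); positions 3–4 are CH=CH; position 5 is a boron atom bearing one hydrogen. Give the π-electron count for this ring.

4

Every ring atom contributes a p orbital perpendicular to the ring (each doubly-bonded ring atom is sp² with one p-orbital electron; the boron has an empty p orbital), so the π system is cyclic and fully conjugated.
Tallying contributions gives 2 × 2 = 4 from the double-bond units + 0 from the BH atom = 4.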